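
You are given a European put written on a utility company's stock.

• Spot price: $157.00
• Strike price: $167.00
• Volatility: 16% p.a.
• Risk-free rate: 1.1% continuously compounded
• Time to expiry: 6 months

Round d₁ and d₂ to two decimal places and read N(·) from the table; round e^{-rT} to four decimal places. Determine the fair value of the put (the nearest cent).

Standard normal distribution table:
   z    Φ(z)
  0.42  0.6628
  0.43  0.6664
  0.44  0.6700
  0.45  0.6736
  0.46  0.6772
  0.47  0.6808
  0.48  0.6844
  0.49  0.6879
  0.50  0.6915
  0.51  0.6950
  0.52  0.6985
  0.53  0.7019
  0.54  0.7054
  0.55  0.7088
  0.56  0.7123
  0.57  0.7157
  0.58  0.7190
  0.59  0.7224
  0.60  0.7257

$12.53

σ√T = 0.16·√0.5 = 0.1131
d₁ = [ln(157/167) + (0.011 + 0.16²/2)·0.5] / 0.1131 = [-0.0617 + 0.0119] / 0.1131 = -0.4406 ⇒ -0.44
d₂ = d₁ − σ√T = -0.4406 − 0.1131 = -0.5537 ⇒ -0.55
e^(−rT) = e^(−0.011·0.5) = 0.9945
N(−d₂) = N(0.55) = 0.7088;  N(−d₁) = N(0.44) = 0.6700
P = 167·0.9945·0.7088 − 157·0.6700 = 117.7186 − 105.1900 = 12.5286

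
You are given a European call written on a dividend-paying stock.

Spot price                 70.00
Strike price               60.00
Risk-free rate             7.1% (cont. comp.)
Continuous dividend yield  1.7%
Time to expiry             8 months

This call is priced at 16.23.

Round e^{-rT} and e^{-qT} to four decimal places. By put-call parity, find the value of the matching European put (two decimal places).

e^(−qT) = e^(−0.017·0.6667) = 0.9887;  e^(−rT) = e^(−0.071·0.6667) = 0.9538
Put-call parity: C − P = S·e^(−qT) − K·e^(−rT) = 70·0.9887 − 60·0.9538 = 69.2090 − 57.2280 = 11.9810
P = C − (C − P) = 16.23 − (11.9810) = 4.2490

4.25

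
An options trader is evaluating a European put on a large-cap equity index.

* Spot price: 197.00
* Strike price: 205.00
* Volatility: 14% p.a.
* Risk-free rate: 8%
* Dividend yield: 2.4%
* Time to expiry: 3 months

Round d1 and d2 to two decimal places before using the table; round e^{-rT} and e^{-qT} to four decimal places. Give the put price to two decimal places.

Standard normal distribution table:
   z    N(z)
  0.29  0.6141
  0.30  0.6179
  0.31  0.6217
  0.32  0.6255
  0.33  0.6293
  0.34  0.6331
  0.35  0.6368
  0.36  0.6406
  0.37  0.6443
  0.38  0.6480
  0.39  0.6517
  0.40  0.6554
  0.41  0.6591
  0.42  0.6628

8.47

T = 0.25;  σ√T = 0.0700
d₁ = [ln(197/205) + (0.08 − 0.024 + 0.14²/2)·0.25] / 0.0700 = [-0.0398 + 0.0164] / 0.0700 = -0.3337 ≈ -0.33
d₂ = d₁ − σ√T = -0.3337 − 0.0700 = -0.4037 ≈ -0.40
exp(−qT) = exp(−0.024·0.25) = 0.9940;  exp(−rT) = exp(−0.08·0.25) = 0.9802
P = 205·0.9802·N(0.40) − 197·0.9940·N(0.33) = 205·0.9802·0.6554 − 197·0.9940·0.6293 = 131.6967 − 123.2283 = 8.4685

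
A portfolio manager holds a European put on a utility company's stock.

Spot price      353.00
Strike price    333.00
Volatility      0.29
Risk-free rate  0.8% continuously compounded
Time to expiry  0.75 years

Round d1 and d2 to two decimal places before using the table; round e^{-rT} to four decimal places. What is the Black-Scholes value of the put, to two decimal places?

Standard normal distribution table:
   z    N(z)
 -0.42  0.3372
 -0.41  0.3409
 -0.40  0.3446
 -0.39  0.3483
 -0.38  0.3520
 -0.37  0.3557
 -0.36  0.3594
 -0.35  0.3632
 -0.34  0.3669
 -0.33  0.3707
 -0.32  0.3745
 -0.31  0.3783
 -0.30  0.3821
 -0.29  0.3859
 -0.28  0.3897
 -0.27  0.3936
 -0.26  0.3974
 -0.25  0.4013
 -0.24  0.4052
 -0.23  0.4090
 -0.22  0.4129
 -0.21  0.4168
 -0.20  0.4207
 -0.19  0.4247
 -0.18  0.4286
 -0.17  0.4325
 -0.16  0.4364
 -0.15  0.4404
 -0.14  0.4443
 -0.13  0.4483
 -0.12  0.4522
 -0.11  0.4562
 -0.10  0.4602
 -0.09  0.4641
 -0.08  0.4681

σ√T = 0.29 × 0.8660 = 0.2511
d₁ = [ln(353/333) + (0.008 + 0.29²/2)·0.75] / 0.2511 = [0.0583 + 0.0375] / 0.2511 = 0.3817 which rounds to 0.38
d₂ = d₁ − σ√T = 0.3817 − 0.2511 = 0.1306 which rounds to 0.13
e^(−rT) = e^(−0.008·0.75) = 0.9940
N(−d₂) = N(-0.13) = 0.4483;  N(−d₁) = N(-0.38) = 0.3520
P = 333·0.9940·0.4483 − 353·0.3520 = 148.3882 − 124.2560 = 24.1322

24.13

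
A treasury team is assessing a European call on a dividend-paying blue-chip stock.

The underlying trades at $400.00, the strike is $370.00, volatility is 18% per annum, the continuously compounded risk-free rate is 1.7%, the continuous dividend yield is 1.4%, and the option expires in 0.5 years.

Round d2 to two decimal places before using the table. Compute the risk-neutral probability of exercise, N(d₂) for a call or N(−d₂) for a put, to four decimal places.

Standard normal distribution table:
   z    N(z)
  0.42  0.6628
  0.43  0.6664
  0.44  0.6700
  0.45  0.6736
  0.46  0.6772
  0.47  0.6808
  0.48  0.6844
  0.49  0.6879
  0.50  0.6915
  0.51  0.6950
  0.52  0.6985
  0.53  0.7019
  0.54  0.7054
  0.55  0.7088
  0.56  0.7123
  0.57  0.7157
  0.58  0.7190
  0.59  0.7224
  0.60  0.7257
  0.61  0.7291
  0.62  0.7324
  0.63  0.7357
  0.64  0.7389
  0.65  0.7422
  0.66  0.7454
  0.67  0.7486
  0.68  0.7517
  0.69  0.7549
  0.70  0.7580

σ√T = 0.18·√0.5 = 0.1273
ln(S/K) + (r − q + σ²/2)T = ln(400/370) + (0.017 − 0.014 + 0.18²/2)·0.5 = 0.0780 + 0.0096 = 0.0876
d₁ = 0.0876 / 0.1273 = 0.6879 ≈ 0.69
d₂ = d₁ − σ√T = 0.6879 − 0.1273 = 0.5607 ≈ 0.56
Risk-neutral Pr[S_T > K] = N(d₂) = N(0.56) = 0.7123

0.7123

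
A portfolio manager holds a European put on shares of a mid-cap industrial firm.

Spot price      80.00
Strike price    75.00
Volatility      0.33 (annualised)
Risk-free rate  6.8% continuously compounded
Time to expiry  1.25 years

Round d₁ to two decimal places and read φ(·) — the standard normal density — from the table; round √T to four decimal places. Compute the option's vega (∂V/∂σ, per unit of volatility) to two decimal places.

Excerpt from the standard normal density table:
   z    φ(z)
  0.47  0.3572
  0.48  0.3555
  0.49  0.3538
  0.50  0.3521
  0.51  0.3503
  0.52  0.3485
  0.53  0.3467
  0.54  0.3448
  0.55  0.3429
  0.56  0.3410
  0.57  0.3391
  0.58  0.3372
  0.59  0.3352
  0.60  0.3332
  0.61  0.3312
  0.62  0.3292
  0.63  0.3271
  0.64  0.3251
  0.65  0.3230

T = 1.25;  σ√T = 0.3690
d₁ = [ln(80/75) + (0.068 + 0.33²/2)·1.25] / 0.3690 = [0.0645 + 0.1531] / 0.3690 = 0.5898 → 0.59
√T = √1.25 = 1.1180
φ(d₁) = φ(0.59) = 0.3352
vega = S·φ(d₁)·√T = 80·0.3352·1.1180 = 29.9803

29.98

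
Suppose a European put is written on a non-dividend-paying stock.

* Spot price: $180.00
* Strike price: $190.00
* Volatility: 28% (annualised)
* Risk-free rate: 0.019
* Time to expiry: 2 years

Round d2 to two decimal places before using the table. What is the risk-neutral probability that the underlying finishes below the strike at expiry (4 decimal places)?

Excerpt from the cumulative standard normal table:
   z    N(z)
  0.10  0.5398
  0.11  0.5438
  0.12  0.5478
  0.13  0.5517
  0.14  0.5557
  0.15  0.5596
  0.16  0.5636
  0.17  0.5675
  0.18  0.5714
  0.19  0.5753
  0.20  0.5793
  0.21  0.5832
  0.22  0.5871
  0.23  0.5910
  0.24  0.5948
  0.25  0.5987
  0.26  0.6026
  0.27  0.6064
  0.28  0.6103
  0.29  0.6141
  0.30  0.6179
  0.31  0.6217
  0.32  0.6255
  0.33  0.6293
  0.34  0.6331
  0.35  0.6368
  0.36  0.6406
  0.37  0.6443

σ√T = 0.28 × 1.4142 = 0.3960
d₁ = [ln(180/190) + (0.019 + ½·0.28²)·2] / (σ√T) = (-0.0541 + 0.1164) / 0.3960 = 0.1574 which rounds to 0.16
d₂ = 0.1574 − 0.3960 = -0.2386 which rounds to -0.24
Pr(exercise) under Q = N(−d₂) = N(0.24) = 0.5948

0.5948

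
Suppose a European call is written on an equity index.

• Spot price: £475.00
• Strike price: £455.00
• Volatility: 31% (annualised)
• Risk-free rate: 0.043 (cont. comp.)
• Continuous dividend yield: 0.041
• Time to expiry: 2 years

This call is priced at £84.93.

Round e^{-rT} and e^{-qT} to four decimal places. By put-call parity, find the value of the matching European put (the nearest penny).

e^(−qT) = e^(−0.041·2) = 0.9213;  e^(−rT) = e^(−0.043·2) = 0.9176
Put-call parity: C − P = S·e^(−qT) − K·e^(−rT) = 475·0.9213 − 455·0.9176 = 437.6175 − 417.5080 = 20.1095
P = C − (C − P) = 84.93 − (20.1095) = 64.8205

£64.82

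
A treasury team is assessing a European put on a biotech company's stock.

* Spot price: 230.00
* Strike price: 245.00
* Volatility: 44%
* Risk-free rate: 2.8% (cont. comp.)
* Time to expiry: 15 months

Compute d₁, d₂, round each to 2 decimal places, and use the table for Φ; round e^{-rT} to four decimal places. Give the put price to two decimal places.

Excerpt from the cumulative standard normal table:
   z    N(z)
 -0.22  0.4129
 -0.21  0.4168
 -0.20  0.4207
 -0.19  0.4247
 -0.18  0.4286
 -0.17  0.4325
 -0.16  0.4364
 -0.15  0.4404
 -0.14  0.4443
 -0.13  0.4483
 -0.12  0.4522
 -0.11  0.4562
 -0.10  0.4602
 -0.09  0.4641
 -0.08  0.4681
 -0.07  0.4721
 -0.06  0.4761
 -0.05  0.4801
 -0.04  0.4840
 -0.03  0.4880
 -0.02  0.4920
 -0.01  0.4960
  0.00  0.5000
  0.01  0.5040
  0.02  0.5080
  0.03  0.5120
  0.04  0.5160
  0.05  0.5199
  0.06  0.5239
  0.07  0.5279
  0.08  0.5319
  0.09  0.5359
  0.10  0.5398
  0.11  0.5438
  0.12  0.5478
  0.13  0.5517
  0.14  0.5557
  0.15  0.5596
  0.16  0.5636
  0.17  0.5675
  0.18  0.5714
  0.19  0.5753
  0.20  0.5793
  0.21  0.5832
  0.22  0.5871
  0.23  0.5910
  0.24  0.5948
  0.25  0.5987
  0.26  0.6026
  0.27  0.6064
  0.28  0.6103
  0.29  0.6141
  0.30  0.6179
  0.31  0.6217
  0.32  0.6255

48.50

σ√T = 0.44 × 1.1180 = 0.4919
ln(S/K) + (r + σ²/2)T = ln(230/245) + (0.028 + 0.44²/2)·1.25 = -0.0632 + 0.1560 = 0.0928
d₁ = 0.0928 / 0.4919 = 0.1887 ⇒ 0.19
d₂ = d₁ − σ√T = 0.1887 − 0.4919 = -0.3032 ⇒ -0.30
exp(−rT) = exp(−0.028·1.25) = 0.9656
P = 245·0.9656·N(0.30) − 230·N(-0.19) = 245·0.9656·0.6179 − 230·0.4247 = 146.1778 − 97.6810 = 48.4968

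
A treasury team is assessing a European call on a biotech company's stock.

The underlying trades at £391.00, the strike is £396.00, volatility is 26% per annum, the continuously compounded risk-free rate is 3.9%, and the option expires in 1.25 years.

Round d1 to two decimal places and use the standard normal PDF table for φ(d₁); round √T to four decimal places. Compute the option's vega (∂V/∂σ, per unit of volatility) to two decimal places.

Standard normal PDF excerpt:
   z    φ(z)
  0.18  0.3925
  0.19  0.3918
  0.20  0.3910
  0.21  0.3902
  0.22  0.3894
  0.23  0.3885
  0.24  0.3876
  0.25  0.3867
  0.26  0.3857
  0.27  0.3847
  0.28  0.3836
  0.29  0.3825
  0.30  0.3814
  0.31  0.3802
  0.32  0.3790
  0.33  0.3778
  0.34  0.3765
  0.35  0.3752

T = 1.25;  σ√T = 0.2907
ln(S/K) + (r + σ²/2)T = ln(391/396) + (0.039 + 0.26²/2)·1.25 = -0.0127 + 0.0910 = 0.0783
d₁ = 0.0783 / 0.2907 = 0.2693 which rounds to 0.27
√T = √1.25 = 1.1180
φ(d₁) = φ(0.27) = 0.3847
vega = S·φ(d₁)·√T = 391·0.3847·1.1180 = 168.1670

168.17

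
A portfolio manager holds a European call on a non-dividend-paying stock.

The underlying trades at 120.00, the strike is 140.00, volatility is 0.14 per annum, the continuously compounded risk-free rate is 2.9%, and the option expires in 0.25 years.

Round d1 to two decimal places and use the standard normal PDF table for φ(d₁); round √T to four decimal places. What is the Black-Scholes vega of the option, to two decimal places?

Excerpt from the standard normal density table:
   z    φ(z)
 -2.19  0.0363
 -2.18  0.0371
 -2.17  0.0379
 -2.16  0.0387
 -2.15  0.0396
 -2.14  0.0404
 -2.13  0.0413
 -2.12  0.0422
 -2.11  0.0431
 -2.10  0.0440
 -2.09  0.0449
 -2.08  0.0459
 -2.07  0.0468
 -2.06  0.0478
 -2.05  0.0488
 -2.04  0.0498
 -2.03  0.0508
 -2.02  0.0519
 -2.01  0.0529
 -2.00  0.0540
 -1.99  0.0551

σ√T = 0.14·√0.25 = 0.0700
ln(S/K) + (r + σ²/2)T = ln(120/140) + (0.029 + 0.14²/2)·0.25 = -0.1542 + 0.0097 = -0.1445
d₁ = -0.1445 / 0.0700 = -2.0636 ⇒ -2.06
√T = √0.25 = 0.5000
φ(d₁) = φ(-2.06) = 0.0478
vega = S·φ(d₁)·√T = 120·0.0478·0.5000 = 2.8680

2.87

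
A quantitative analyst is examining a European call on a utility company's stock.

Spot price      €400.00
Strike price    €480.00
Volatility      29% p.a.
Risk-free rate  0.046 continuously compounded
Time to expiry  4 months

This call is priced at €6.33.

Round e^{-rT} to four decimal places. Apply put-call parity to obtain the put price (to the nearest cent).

exp(−rT) = exp(−0.046·0.3333) = 0.9848
Put-call parity: C − P = S − K·e^(−rT) = 400 − 480·0.9848 = 400 − 472.7040 = -72.7040
P = C − (C − P) = 6.33 − (-72.7040) = 79.0340

€79.03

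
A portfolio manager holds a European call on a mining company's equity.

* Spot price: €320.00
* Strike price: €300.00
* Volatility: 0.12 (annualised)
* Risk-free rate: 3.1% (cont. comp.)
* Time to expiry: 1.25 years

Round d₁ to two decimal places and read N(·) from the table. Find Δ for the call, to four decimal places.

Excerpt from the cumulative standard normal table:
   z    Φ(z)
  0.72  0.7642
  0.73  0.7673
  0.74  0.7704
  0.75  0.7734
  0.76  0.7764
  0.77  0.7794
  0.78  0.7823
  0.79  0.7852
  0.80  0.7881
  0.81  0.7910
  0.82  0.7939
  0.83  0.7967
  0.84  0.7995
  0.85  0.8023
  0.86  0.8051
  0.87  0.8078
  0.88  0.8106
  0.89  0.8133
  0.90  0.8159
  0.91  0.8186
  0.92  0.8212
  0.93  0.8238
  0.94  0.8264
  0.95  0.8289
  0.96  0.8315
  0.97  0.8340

0.7995

T = 1.25;  σ√T = 0.1342
ln(S/K) + (r + σ²/2)T = ln(320/300) + (0.031 + 0.12²/2)·1.25 = 0.0645 + 0.0478 = 0.1123
d₁ = 0.1123 / 0.1342 = 0.8369 ≈ 0.84
N(d₁) = N(0.84) = 0.7995
Δ_call = N(d₁) = 0.7995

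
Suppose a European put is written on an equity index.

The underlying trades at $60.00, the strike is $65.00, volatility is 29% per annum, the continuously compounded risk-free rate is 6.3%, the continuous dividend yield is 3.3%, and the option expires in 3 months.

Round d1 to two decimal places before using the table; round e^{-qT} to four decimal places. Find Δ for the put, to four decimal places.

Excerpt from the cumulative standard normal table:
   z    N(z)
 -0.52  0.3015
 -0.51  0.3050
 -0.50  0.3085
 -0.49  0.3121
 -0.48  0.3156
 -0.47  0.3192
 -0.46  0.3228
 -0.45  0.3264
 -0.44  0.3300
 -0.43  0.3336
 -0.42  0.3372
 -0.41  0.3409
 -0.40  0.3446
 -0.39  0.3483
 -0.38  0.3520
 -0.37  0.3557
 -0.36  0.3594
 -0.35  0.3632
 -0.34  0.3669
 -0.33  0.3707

-0.6609

T = 0.25;  σ√T = 0.1450
ln(S/K) + (r − q + σ²/2)T = ln(60/65) + (0.063 − 0.033 + 0.29²/2)·0.25 = -0.0800 + 0.0180 = -0.0620
d₁ = -0.0620 / 0.1450 = -0.4278 which rounds to -0.43
N(d₁) = N(-0.43) = 0.3336
Δ_put = e^(−qT)·(N(d₁) − 1) = 0.9918·(0.3336 − 1) = -0.6609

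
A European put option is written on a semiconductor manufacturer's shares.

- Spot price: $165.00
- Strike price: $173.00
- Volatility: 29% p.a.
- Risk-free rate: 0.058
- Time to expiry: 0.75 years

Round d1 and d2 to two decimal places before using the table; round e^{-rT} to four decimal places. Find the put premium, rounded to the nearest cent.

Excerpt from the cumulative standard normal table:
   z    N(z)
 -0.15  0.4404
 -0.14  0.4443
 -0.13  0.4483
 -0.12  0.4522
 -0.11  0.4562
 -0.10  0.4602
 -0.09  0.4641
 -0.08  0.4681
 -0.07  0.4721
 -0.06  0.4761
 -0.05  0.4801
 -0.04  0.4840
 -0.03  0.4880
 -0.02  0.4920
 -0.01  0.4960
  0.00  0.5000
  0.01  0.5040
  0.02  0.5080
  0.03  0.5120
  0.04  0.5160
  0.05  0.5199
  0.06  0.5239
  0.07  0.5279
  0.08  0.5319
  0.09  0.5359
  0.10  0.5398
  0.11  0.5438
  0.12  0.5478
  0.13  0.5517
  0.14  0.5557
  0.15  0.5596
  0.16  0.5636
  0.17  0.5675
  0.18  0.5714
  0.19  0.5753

$16.77

T = 0.75;  σ√T = 0.2511
ln(S/K) + (r + σ²/2)T = ln(165/173) + (0.058 + 0.29²/2)·0.75 = -0.0473 + 0.0750 = 0.0277
d₁ = 0.0277 / 0.2511 = 0.1103 ⇒ 0.11
d₂ = d₁ − σ√T = 0.1103 − 0.2511 = -0.1409 ⇒ -0.14
e^(−rT) = e^(−0.058·0.75) = 0.9574
N(−d₂) = N(0.14) = 0.5557;  N(−d₁) = N(-0.11) = 0.4562
P = 173·0.9574·0.5557 − 165·0.4562 = 92.0407 − 75.2730 = 16.7677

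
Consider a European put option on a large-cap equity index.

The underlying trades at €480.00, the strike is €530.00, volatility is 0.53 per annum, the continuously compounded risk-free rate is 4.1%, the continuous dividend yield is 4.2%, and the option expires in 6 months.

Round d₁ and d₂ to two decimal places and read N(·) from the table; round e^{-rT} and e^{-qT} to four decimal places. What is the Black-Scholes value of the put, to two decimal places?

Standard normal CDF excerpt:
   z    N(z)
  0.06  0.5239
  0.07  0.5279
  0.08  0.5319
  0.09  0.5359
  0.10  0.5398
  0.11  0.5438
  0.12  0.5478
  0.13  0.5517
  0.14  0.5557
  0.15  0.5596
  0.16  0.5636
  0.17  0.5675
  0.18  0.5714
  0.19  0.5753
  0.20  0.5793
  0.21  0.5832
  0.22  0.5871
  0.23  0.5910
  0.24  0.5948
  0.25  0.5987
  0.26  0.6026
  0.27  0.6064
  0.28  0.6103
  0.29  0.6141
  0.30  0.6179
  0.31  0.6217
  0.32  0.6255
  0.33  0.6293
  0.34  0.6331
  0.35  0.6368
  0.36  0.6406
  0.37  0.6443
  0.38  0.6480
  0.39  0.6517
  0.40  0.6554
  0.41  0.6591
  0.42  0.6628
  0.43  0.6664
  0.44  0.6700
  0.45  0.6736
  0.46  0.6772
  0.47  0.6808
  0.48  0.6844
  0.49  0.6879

€99.76

σ√T = 0.53 × 0.7071 = 0.3748
d₁ = [ln(480/530) + (0.041 − 0.042 + 0.53²/2)·0.5] / 0.3748 = [-0.0991 + 0.0697] / 0.3748 = -0.0784 ⇒ -0.08
d₂ = d₁ − σ√T = -0.0784 − 0.3748 = -0.4531 ⇒ -0.45
e^(−qT) = e^(−0.042·0.5) = 0.9792;  e^(−rT) = e^(−0.041·0.5) = 0.9797
N(−d₂) = N(0.45) = 0.6736;  N(−d₁) = N(0.08) = 0.5319
P = 530·0.9797·0.6736 − 480·0.9792·0.5319 = 349.7607 − 250.0015 = 99.7592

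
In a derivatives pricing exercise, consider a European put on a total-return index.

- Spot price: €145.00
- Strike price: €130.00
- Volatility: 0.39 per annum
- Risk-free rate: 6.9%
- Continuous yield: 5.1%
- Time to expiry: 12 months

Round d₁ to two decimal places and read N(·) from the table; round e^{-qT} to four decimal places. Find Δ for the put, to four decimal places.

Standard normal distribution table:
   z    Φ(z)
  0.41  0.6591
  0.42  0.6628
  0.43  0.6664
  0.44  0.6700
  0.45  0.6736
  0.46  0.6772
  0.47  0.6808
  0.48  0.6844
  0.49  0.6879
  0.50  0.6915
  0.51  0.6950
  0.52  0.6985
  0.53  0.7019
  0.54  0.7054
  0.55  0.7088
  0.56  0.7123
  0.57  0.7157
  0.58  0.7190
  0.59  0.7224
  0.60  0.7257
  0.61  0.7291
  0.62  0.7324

-0.2865

σ√T = 0.39 × 1.0000 = 0.3900
d₁ = [ln(145/130) + (0.069 − 0.051 + 0.39²/2)·1] / 0.3900 = [0.1092 + 0.0941] / 0.3900 = 0.5212 ⇒ 0.52
N(d₁) = N(0.52) = 0.6985
Δ_put = e^(−qT)·(N(d₁) − 1) = 0.9503·(0.6985 − 1) = -0.2865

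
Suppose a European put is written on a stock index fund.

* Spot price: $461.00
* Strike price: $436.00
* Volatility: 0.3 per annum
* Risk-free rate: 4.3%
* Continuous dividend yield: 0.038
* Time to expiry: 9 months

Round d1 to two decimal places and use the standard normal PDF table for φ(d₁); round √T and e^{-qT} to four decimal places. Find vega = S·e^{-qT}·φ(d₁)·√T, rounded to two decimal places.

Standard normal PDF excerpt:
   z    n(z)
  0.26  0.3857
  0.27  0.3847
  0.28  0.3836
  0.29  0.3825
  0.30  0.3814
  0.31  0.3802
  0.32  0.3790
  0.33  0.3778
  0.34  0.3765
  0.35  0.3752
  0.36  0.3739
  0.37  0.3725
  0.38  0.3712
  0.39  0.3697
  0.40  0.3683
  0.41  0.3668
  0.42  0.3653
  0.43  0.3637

145.08

σ√T = 0.3 × 0.8660 = 0.2598
d₁ = [ln(461/436) + (0.043 − 0.038 + ½·0.3²)·0.75] / (σ√T) = (0.0558 + 0.0375) / 0.2598 = 0.3589 which rounds to 0.36
√T = √0.75 = 0.8660
φ(d₁) = φ(0.36) = 0.3739
exp(−qT) = exp(−0.038·0.75) = 0.9719
vega = S·exp(−qT)·φ(d₁)·√T = 461·0.9719·0.3739·0.8660 = 145.0761
(The call has the same vega.)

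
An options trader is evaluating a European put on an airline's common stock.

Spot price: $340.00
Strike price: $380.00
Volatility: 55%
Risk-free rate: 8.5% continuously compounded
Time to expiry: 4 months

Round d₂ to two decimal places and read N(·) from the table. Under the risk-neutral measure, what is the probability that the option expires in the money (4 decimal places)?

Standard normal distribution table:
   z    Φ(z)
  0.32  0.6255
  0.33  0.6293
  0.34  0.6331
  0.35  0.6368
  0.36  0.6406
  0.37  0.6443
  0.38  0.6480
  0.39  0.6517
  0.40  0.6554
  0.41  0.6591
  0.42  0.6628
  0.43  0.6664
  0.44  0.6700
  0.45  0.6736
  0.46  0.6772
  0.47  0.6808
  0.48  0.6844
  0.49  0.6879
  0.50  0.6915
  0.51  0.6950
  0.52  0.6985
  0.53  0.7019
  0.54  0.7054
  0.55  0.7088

0.6628

T = 0.3333;  σ√T = 0.3175
d₁ = [ln(340/380) + (0.085 + ½·0.55²)·0.3333] / (σ√T) = (-0.1112 + 0.0788) / 0.3175 = -0.1023 → -0.10
d₂ = -0.1023 − 0.3175 = -0.4198 → -0.42
Risk-neutral Pr[S_T < K] = N(−d₂) = N(0.42) = 0.6628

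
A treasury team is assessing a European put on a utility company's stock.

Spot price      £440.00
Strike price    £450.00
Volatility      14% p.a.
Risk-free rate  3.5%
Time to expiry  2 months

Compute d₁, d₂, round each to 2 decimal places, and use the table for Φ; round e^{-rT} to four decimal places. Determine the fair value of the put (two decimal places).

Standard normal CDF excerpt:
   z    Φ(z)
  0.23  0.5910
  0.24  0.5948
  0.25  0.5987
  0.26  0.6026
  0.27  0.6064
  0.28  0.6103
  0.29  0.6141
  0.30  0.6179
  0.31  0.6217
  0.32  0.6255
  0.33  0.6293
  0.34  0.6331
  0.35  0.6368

£14.70

σ√T = 0.14·√0.1667 = 0.0572
d₁ = [ln(440/450) + (0.035 + 0.14²/2)·0.1667] / 0.0572 = [-0.0225 + 0.0075] / 0.0572 = -0.2626 ⇒ -0.26
d₂ = d₁ − σ√T = -0.2626 − 0.0572 = -0.3197 ⇒ -0.32
e^(−rT) = e^(−0.035·0.1667) = 0.9942
N(−d₂) = N(0.32) = 0.6255;  N(−d₁) = N(0.26) = 0.6026
P = 450·0.9942·0.6255 − 440·0.6026 = 279.8424 − 265.1440 = 14.6984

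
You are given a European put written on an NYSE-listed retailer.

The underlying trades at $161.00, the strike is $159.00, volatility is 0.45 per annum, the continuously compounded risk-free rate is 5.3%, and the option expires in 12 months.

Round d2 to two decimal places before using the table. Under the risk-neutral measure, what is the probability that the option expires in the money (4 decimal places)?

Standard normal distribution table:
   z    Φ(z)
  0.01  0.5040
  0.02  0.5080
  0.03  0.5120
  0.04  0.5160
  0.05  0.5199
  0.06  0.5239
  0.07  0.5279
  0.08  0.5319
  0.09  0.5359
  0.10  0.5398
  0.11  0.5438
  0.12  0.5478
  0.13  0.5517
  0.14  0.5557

0.5319

T = 1;  σ√T = 0.4500
d₁ = [ln(161/159) + (0.053 + ½·0.45²)·1] / (σ√T) = (0.0125 + 0.1542) / 0.4500 = 0.3706 ≈ 0.37
d₂ = 0.3706 − 0.4500 = -0.0794 ≈ -0.08
Risk-neutral Pr[S_T < K] = N(−d₂) = N(0.08) = 0.5319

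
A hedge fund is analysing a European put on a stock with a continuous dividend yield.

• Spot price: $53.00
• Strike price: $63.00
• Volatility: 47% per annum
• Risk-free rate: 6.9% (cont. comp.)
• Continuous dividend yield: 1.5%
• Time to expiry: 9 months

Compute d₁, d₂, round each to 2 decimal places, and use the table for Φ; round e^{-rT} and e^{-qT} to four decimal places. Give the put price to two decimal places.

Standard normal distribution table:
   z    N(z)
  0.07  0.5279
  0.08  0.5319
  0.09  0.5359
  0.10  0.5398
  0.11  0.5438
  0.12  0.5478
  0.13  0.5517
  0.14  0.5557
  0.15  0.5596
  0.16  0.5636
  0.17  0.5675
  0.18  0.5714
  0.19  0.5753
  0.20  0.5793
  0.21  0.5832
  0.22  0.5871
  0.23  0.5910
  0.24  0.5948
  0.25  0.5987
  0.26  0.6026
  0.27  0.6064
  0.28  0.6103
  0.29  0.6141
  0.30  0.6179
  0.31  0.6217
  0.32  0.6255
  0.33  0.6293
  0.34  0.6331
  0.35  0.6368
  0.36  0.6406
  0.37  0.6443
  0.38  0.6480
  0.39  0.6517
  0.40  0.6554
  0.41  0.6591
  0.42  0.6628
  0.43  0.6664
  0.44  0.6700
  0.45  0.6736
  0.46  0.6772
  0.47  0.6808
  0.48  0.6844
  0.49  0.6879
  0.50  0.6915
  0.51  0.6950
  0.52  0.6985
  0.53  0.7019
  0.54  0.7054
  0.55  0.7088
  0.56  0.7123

σ√T = 0.47 × 0.8660 = 0.4070
d₁ = [ln(53/63) + (0.069 − 0.015 + ½·0.47²)·0.75] / (σ√T) = (-0.1728 + 0.1233) / 0.4070 = -0.1216 which rounds to -0.12
d₂ = -0.1216 − 0.4070 = -0.5287 which rounds to -0.53
exp(−qT) = exp(−0.015·0.75) = 0.9888;  exp(−rT) = exp(−0.069·0.75) = 0.9496
N(−d₂) = N(0.53) = 0.7019;  N(−d₁) = N(0.12) = 0.5478
P = 63·0.9496·0.7019 − 53·0.9888·0.5478 = 41.9910 − 28.7082 = 13.2828

$13.28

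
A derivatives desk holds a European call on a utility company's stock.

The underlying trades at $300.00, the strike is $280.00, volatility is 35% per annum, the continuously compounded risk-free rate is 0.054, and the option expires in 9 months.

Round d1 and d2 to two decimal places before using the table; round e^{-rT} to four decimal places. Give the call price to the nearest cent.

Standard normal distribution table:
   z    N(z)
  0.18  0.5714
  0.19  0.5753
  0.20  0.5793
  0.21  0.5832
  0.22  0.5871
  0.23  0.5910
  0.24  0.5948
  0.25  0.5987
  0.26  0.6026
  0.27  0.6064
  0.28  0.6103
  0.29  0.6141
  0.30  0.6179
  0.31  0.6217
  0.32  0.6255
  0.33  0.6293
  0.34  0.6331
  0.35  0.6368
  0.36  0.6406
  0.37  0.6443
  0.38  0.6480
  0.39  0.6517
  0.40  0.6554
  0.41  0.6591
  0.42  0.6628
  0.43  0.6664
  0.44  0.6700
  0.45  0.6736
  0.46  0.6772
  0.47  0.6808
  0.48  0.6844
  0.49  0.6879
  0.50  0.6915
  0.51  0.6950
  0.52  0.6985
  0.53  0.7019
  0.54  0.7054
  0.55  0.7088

$51.69

T = 0.75;  σ√T = 0.3031
d₁ = [ln(300/280) + (0.054 + 0.35²/2)·0.75] / 0.3031 = [0.0690 + 0.0864] / 0.3031 = 0.5128 which rounds to 0.51
d₂ = d₁ − σ√T = 0.5128 − 0.3031 = 0.2097 which rounds to 0.21
e^(−rT) = e^(−0.054·0.75) = 0.9603
N(d₁) = N(0.51) = 0.6950;  N(d₂) = N(0.21) = 0.5832
C = 300·0.6950 − 280·0.9603·0.5832 = 208.5000 − 156.8131 = 51.6869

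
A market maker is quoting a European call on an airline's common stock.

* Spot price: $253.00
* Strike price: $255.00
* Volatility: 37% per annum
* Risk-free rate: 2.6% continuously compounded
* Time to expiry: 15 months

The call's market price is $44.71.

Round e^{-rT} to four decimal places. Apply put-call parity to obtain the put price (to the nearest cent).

$38.55

e^(−rT) = e^(−0.026·1.25) = 0.9680
Put-call parity: C − P = S − K·e^(−rT) = 253 − 255·0.9680 = 253 − 246.8400 = 6.1600
P = C − (C − P) = 44.71 − (6.1600) = 38.5500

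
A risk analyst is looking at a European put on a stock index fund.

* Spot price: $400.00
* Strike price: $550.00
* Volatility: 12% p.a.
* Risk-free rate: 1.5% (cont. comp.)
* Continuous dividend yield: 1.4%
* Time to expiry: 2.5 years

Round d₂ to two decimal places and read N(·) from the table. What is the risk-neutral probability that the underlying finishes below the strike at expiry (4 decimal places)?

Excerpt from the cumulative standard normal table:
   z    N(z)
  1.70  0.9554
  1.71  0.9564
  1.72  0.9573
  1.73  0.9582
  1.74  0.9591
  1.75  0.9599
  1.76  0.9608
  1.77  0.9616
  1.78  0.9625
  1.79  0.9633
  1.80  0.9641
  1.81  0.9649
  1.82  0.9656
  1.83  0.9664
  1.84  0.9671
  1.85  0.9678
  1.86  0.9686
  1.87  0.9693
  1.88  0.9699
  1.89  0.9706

σ√T = 0.12 × 1.5811 = 0.1897
d₁ = [ln(400/550) + (0.015 − 0.014 + ½·0.12²)·2.5] / (σ√T) = (-0.3185 + 0.0205) / 0.1897 = -1.5704 ⇒ -1.57
d₂ = -1.5704 − 0.1897 = -1.7601 ⇒ -1.76
Risk-neutral Pr[S_T < K] = N(−d₂) = N(1.76) = 0.9608

0.9608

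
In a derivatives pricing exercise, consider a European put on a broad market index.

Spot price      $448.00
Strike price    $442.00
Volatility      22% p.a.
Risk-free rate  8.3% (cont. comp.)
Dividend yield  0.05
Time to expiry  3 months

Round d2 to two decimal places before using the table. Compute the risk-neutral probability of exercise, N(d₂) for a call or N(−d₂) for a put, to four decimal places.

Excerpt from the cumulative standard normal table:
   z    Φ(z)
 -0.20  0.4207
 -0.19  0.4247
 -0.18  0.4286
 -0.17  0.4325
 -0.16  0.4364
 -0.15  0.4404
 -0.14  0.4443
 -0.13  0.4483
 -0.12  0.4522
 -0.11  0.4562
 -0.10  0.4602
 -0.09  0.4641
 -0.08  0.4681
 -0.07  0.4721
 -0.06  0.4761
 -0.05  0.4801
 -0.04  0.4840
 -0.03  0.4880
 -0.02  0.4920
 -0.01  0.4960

σ√T = 0.22·√0.25 = 0.1100
d₁ = [ln(448/442) + (0.083 − 0.05 + ½·0.22²)·0.25] / (σ√T) = (0.0135 + 0.0143) / 0.1100 = 0.2526 → 0.25
d₂ = 0.2526 − 0.1100 = 0.1426 → 0.14
Risk-neutral Pr[S_T < K] = N(−d₂) = N(-0.14) = 0.4443

0.4443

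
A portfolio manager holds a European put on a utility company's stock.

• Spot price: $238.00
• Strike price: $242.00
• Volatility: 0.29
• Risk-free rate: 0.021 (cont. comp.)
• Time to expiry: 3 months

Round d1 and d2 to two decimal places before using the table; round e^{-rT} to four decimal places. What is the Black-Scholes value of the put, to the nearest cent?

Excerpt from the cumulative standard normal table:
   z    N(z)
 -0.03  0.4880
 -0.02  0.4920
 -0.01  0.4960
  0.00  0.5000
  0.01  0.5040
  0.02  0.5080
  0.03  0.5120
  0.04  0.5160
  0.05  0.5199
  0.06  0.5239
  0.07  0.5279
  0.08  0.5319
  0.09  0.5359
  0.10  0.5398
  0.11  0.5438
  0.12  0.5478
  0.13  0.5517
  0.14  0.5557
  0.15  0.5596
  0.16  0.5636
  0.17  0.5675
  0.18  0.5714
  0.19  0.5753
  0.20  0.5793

T = 0.25;  σ√T = 0.1450
d₁ = [ln(238/242) + (0.021 + 0.29²/2)·0.25] / 0.1450 = [-0.0167 + 0.0158] / 0.1450 = -0.0062 ≈ -0.01
d₂ = d₁ − σ√T = -0.0062 − 0.1450 = -0.1512 ≈ -0.15
e^(−rT) = e^(−0.021·0.25) = 0.9948
N(−d₂) = N(0.15) = 0.5596;  N(−d₁) = N(0.01) = 0.5040
P = 242·0.9948·0.5596 − 238·0.5040 = 134.7190 − 119.9520 = 14.7670

$14.77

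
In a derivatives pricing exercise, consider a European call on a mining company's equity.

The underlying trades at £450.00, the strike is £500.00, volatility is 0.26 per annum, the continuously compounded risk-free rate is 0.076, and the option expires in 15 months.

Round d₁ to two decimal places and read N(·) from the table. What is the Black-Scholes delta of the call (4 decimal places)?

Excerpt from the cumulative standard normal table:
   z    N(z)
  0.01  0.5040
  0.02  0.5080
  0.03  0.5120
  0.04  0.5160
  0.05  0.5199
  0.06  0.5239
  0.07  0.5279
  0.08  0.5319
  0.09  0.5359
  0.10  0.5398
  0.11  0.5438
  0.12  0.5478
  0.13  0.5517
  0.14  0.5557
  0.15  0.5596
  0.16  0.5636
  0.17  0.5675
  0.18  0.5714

T = 1.25;  σ√T = 0.2907
d₁ = [ln(450/500) + (0.076 + ½·0.26²)·1.25] / (σ√T) = (-0.1054 + 0.1373) / 0.2907 = 0.1097 → 0.11
N(d₁) = N(0.11) = 0.5438
Δ_call = N(d₁) = 0.5438

0.5438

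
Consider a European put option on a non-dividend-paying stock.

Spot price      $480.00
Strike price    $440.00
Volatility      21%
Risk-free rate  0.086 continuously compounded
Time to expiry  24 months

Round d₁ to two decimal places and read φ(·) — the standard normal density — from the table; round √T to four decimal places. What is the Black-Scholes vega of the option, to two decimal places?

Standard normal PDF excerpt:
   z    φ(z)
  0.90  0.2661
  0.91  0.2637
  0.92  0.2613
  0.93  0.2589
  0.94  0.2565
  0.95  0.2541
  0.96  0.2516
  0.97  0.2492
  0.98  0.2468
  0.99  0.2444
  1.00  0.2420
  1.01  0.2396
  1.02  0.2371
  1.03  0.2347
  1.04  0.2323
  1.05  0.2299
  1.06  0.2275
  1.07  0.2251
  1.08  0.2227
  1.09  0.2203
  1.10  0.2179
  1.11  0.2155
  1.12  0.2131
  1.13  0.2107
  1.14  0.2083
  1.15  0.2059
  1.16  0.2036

160.95

T = 2;  σ√T = 0.2970
d₁ = [ln(480/440) + (0.086 + ½·0.21²)·2] / (σ√T) = (0.0870 + 0.2161) / 0.2970 = 1.0206 which rounds to 1.02
√T = √2 = 1.4142
φ(d₁) = φ(1.02) = 0.2371
vega = S·φ(d₁)·√T = 480·0.2371·1.4142 = 160.9473
(The call has the same vega.)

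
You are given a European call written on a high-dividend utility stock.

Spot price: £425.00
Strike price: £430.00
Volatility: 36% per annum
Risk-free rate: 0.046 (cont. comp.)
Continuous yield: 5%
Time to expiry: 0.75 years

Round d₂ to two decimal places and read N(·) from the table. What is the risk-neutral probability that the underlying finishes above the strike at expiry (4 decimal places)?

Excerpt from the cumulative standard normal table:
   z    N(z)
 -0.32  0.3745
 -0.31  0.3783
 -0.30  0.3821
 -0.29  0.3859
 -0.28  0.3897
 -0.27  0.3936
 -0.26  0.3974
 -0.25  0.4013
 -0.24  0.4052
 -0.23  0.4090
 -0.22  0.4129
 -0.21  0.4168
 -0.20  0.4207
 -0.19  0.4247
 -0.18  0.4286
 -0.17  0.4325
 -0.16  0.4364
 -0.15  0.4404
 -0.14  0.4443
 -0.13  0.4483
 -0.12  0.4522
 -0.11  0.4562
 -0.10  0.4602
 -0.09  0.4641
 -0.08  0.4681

T = 0.75;  σ√T = 0.3118
d₁ = [ln(425/430) + (0.046 − 0.05 + 0.36²/2)·0.75] / 0.3118 = [-0.0117 + 0.0456] / 0.3118 = 0.1087 ⇒ 0.11
d₂ = d₁ − σ√T = 0.1087 − 0.3118 = -0.2030 ⇒ -0.20
Pr(exercise) under Q = N(d₂) = 0.4207

0.4207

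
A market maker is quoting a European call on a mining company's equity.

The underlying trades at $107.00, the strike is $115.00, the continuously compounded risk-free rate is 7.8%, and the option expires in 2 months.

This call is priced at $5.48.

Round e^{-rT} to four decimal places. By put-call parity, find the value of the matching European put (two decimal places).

exp(−rT) = exp(−0.078·0.1667) = 0.9871
Put-call parity: C − P = S − K·e^(−rT) = 107 − 115·0.9871 = 107 − 113.5165 = -6.5165
P = C − (C − P) = 5.48 − (-6.5165) = 11.9965

$12.00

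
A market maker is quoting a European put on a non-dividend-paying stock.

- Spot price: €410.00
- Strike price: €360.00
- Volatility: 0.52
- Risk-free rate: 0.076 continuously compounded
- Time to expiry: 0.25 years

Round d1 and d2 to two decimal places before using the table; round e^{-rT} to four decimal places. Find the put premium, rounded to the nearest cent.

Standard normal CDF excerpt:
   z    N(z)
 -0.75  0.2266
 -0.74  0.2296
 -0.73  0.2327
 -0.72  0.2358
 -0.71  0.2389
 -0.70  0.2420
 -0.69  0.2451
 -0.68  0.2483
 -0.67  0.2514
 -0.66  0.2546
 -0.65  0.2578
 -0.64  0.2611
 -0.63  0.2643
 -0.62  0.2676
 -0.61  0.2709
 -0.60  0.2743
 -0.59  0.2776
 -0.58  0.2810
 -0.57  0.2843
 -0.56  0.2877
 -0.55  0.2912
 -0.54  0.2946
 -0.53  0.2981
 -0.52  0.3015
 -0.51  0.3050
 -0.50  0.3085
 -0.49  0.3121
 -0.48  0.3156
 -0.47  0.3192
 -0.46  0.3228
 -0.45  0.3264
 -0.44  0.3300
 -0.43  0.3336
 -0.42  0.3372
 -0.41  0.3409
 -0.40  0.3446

€17.35

σ√T = 0.52·√0.25 = 0.2600
d₁ = [ln(410/360) + (0.076 + 0.52²/2)·0.25] / 0.2600 = [0.1301 + 0.0528] / 0.2600 = 0.7033 which rounds to 0.70
d₂ = d₁ − σ√T = 0.7033 − 0.2600 = 0.4433 which rounds to 0.44
exp(−rT) = exp(−0.076·0.25) = 0.9812
P = 360·0.9812·N(-0.44) − 410·N(-0.70) = 360·0.9812·0.3300 − 410·0.2420 = 116.5666 − 99.2200 = 17.3466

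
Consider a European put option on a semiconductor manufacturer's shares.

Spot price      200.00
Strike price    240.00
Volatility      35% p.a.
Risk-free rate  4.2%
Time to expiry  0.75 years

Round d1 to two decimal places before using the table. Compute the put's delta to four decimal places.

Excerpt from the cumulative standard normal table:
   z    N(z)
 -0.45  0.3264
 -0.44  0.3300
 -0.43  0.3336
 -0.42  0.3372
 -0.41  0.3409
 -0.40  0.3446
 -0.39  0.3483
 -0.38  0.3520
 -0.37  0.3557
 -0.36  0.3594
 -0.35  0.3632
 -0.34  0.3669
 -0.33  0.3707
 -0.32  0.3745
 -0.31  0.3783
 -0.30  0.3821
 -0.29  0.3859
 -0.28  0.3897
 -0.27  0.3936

σ√T = 0.35·√0.75 = 0.3031
d₁ = [ln(200/240) + (0.042 + 0.35²/2)·0.75] / 0.3031 = [-0.1823 + 0.0774] / 0.3031 = -0.3460 ⇒ -0.35
N(d₁) = N(-0.35) = 0.3632
Δ_put = N(d₁) − 1 = 0.3632 − 1 = -0.6368

-0.6368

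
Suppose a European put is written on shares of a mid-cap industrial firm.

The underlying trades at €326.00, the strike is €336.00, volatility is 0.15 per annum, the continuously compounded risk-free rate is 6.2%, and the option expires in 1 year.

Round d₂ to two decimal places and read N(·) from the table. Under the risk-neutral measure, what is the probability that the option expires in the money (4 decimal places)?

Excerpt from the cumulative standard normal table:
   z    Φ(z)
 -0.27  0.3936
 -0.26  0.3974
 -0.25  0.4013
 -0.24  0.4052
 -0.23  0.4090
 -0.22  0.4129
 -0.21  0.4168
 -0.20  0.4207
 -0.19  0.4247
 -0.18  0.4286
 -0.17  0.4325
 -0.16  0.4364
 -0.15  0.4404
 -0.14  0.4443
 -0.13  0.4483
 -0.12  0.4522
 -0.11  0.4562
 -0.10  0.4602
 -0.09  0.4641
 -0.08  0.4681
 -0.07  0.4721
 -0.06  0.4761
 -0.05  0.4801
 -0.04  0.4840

0.4443

T = 1;  σ√T = 0.1500
d₁ = [ln(326/336) + (0.062 + ½·0.15²)·1] / (σ√T) = (-0.0302 + 0.0732) / 0.1500 = 0.2869 → 0.29
d₂ = 0.2869 − 0.1500 = 0.1369 → 0.14
Risk-neutral Pr[S_T < K] = N(−d₂) = N(-0.14) = 0.4443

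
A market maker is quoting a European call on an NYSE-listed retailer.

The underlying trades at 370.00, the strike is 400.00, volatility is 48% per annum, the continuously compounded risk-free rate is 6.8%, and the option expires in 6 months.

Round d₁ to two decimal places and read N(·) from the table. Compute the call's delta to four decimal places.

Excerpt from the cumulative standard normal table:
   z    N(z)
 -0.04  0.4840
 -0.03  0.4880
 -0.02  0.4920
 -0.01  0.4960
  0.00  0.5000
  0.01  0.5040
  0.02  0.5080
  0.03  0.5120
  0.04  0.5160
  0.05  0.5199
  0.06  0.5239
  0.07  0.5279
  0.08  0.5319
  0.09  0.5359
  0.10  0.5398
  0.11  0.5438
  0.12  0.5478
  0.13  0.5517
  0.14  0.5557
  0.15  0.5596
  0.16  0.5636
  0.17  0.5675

0.5160

σ√T = 0.48·√0.5 = 0.3394
d₁ = [ln(370/400) + (0.068 + ½·0.48²)·0.5] / (σ√T) = (-0.0780 + 0.0916) / 0.3394 = 0.0402 ≈ 0.04
N(d₁) = N(0.04) = 0.5160
Δ_call = N(d₁) = 0.5160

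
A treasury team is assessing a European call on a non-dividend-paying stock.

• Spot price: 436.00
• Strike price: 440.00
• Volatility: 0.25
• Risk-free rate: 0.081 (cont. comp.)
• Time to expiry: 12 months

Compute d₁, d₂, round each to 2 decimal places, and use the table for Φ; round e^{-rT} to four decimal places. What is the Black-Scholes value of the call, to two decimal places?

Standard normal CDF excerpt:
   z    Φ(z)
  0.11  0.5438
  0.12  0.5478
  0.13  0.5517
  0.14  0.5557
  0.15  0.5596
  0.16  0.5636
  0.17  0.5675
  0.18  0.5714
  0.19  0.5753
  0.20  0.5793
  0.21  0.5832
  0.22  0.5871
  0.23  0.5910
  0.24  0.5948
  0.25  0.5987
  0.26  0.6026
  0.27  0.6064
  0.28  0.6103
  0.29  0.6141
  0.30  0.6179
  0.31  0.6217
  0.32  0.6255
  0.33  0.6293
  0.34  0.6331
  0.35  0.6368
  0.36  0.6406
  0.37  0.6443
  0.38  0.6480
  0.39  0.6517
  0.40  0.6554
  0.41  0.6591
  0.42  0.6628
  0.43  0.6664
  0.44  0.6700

58.68

T = 1;  σ√T = 0.2500
d₁ = [ln(436/440) + (0.081 + 0.25²/2)·1] / 0.2500 = [-0.0091 + 0.1123] / 0.2500 = 0.4125 → 0.41
d₂ = d₁ − σ√T = 0.4125 − 0.2500 = 0.1625 → 0.16
exp(−rT) = exp(−0.081·1) = 0.9222
N(d₁) = N(0.41) = 0.6591;  N(d₂) = N(0.16) = 0.5636
C = 436·0.6591 − 440·0.9222·0.5636 = 287.3676 − 228.6908 = 58.6768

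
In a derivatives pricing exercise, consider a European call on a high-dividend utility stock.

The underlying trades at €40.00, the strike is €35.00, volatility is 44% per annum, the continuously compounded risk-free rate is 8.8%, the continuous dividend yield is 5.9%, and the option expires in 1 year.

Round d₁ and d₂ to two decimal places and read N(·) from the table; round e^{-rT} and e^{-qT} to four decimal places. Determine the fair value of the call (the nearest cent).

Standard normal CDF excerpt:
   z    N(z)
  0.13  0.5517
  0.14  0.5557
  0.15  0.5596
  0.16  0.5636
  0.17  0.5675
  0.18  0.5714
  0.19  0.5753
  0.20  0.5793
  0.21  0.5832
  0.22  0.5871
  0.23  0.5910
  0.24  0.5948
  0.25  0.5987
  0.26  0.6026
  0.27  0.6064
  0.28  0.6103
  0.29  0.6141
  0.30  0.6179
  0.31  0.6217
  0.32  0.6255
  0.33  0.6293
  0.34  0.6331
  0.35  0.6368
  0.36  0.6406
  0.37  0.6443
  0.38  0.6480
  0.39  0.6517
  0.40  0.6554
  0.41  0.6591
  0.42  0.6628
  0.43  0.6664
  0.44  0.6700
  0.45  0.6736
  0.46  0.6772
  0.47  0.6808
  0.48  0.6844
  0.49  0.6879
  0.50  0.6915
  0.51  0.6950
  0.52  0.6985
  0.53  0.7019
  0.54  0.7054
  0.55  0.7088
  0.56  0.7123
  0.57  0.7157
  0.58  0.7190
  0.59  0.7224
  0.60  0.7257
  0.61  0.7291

€9.30

σ√T = 0.44 × 1.0000 = 0.4400
d₁ = [ln(40/35) + (0.088 − 0.059 + 0.44²/2)·1] / 0.4400 = [0.1335 + 0.1258] / 0.4400 = 0.5894 → 0.59
d₂ = d₁ − σ√T = 0.5894 − 0.4400 = 0.1494 → 0.15
e^(−qT) = e^(−0.059·1) = 0.9427;  e^(−rT) = e^(−0.088·1) = 0.9158
C = 40·0.9427·N(0.59) − 35·0.9158·N(0.15) = 40·0.9427·0.7224 − 35·0.9158·0.5596 = 27.2403 − 17.9369 = 9.3034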